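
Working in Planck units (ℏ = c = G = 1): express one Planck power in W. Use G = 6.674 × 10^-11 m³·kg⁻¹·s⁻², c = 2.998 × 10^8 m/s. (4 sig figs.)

3.629 × 10^52 W

The unique combination of the constants set to 1 with dimensions of power is P_P = c⁵/G.
  = 2.422 × 10^42 / 6.674 × 10^-11
  = 3.629 × 10^52 W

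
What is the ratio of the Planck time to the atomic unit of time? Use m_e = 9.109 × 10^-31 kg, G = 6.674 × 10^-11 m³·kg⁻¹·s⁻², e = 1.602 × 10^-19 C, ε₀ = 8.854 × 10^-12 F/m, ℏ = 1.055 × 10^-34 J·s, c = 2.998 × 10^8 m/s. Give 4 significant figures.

2.225 × 10^-27

Planck time: t_P = √(ℏG/c⁵) = 5.392 × 10^-44 s
atomic unit of time: τ_au = (4πε₀)²ℏ³/(m_e e⁴) = 2.423 × 10^-17 s
ratio = 5.392 × 10^-44 / 2.423 × 10^-17 = 2.225 × 10^-27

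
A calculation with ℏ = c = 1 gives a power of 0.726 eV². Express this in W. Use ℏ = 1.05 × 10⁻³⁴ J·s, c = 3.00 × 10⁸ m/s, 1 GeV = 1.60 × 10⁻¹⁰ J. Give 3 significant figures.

1.77 × 10⁻⁴ W

Power is [E]/[T] = [E]²/ℏ.
1 GeV² → 1/ℏ × (1 GeV in J)² = 2.44 × 10¹⁴ W.
Convert the energy scale: 0.726 eV² = 7.26 × 10⁻¹⁹ GeV².
Result: 7.26 × 10⁻¹⁹ × 2.44 × 10¹⁴ = 1.77 × 10⁻⁴ W.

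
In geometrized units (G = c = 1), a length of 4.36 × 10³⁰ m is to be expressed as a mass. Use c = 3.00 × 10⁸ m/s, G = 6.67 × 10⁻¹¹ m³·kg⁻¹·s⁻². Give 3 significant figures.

Length → mass via c²/G.
4.36 × 10³⁰ m × (c²/G) = 5.88 × 10⁵⁷ kg

5.88 × 10⁵⁷ kg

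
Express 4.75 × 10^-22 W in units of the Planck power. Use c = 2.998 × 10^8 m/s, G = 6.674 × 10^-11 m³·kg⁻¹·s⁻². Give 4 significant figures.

Planck power: P_P = c⁵/G = 3.629 × 10^52 W.
4.75 × 10^-22 / 3.629 × 10^52 = 1.309 × 10^-74

1.309 × 10^-74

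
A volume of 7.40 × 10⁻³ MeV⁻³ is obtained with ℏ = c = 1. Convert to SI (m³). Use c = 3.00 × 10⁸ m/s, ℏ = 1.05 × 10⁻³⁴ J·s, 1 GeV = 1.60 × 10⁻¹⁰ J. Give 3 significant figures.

5.65 × 10⁻⁴¹ m³

Volume is [L]³ = [E]⁻³·(ℏc)³.
1 GeV⁻³ → (ℏc)³ × (1 GeV in J)⁻³ = 7.63 × 10⁻⁴⁸ m³.
Convert the energy scale: 7.40 × 10⁻³ MeV⁻³ = 7.40 × 10⁶ GeV⁻³.
Result: 7.40 × 10⁶ × 7.63 × 10⁻⁴⁸ = 5.65 × 10⁻⁴¹ m³.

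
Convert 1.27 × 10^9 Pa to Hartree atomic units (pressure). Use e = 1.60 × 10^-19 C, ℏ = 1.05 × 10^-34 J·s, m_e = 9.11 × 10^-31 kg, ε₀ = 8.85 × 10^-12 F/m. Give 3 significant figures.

4.22 × 10^-5

atomic unit of pressure: P_au = E_h/a₀³ = m_e⁴e¹⁰/((4πε₀)⁵ℏ⁸) = 3.01 × 10^13 Pa.
1.27 × 10^9 / 3.01 × 10^13 = 4.22 × 10^-5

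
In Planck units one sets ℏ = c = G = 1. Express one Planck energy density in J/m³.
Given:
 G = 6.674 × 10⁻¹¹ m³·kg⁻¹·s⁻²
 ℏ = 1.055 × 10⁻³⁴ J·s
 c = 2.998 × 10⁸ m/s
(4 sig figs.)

u_P = c⁷/(ℏG²)
  = 2.177 × 10⁵⁹ / 4.699 × 10⁻⁵⁵
  = 4.632 × 10¹¹³ J/m³

4.632 × 10¹¹³ J/m³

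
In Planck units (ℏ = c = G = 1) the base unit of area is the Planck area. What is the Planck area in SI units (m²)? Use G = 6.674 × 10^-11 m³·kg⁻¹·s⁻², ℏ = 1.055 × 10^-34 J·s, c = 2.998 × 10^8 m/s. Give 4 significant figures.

2.613 × 10^-70 m²

A_P = ℏG/c³
  = 7.041 × 10^-45 / 2.695 × 10^25
  = 2.613 × 10^-70 m²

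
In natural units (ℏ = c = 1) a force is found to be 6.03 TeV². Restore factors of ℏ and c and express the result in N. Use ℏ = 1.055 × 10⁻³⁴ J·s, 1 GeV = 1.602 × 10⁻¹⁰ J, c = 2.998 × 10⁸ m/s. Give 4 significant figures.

4.893 × 10¹² N

Force is [E]/[L] = [E]²/(ℏc); restore (ℏc)⁻¹.
1 GeV² → 1/(ℏc) × (1 GeV in J)² = 8.114 × 10⁵ N.
Convert the energy scale: 6.03 TeV² = 6.03 × 10⁶ GeV².
Result: 6.03 × 10⁶ × 8.114 × 10⁵ = 4.893 × 10¹² N.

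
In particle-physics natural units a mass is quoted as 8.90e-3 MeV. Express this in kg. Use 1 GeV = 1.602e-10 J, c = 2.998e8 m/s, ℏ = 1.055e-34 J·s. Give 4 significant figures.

Mass is [E]/c²; divide by c².
1 GeV → 1/c² × (1 GeV in J) = 1.782e-27 kg.
Convert the energy scale: 8.90e-3 MeV = 8.90e-6 GeV.
Result: 8.90e-6 × 1.782e-27 = 1.586e-32 kg.

1.586e-32 kg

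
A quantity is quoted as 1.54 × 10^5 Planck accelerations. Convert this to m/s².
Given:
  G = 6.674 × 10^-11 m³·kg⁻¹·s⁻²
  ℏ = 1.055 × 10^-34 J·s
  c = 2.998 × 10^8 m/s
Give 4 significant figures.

One Planck acceleration: a_P = √(c⁷/(ℏG)) = 5.560 × 10^51 m/s².
1.54 × 10^5 × 5.560 × 10^51 m/s² = 8.563 × 10^56 m/s²

8.563 × 10^56 m/s²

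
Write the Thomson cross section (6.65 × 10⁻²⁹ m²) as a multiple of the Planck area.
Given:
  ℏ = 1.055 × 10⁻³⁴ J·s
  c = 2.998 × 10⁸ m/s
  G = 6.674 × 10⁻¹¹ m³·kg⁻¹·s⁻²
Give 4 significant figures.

Planck area: A_P = ℏG/c³ = 2.613 × 10⁻⁷⁰ m².
6.65 × 10⁻²⁹ / 2.613 × 10⁻⁷⁰ = 2.545 × 10⁴¹

2.545 × 10⁴¹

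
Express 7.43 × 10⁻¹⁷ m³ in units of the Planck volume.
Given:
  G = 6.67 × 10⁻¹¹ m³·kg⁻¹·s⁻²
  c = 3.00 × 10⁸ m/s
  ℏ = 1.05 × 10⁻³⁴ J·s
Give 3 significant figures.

Planck volume: V_P = (ℏG/c³)^(3/2) = 4.18 × 10⁻¹⁰⁵ m³.
7.43 × 10⁻¹⁷ / 4.18 × 10⁻¹⁰⁵ = 1.78 × 10⁸⁸

1.78 × 10⁸⁸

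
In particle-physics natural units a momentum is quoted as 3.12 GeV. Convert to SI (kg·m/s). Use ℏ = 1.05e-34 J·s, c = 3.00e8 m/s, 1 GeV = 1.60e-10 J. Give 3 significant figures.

Momentum is [E]/c; divide by c.
1 GeV → 1/c × (1 GeV in J) = 5.33e-19 kg·m/s.
Result: 3.12 × 5.33e-19 = 1.66e-18 kg·m/s.

1.66e-18 kg·m/s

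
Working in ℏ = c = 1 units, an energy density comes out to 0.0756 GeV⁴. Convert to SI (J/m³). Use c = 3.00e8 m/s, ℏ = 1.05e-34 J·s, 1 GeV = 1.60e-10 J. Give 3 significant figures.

1.59e36 J/m³

[E]/[L]³ = [E]⁴/(ℏc)³; restore (ℏc)⁻³.
1 GeV⁴ → 1/(ℏc)³ × (1 GeV in J)⁴ = 2.10e37 J/m³.
Result: 0.0756 × 2.10e37 = 1.59e36 J/m³.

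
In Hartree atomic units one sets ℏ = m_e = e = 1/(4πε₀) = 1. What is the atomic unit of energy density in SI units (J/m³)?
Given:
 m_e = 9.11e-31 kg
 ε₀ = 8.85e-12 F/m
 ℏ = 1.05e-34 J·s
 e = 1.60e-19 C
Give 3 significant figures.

u_au = E_h/a₀³ = m_e⁴e¹⁰/((4πε₀)⁵ℏ⁸)
E_h = 4.38e-18 J
a₀ = 5.26e-11 m
E_h/a₀³ = 3.01e13 J/m³

3.01e13 J/m³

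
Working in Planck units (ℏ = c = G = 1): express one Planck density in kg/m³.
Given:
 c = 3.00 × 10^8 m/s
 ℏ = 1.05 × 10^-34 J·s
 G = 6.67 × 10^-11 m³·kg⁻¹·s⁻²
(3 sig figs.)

Dimensional analysis gives ρ_P = c⁵/(ℏG²).
  = 2.43 × 10^42 / 4.67 × 10^-55
  = 5.20 × 10^96 kg/m³

5.20 × 10^96 kg/m³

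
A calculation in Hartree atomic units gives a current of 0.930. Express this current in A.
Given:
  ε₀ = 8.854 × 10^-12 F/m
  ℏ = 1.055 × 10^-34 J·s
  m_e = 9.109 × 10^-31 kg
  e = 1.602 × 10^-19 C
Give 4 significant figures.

6.149 × 10^-3 A

One atomic unit of electric current: I_au = e E_h/ℏ = m_e e⁵/((4πε₀)²ℏ³) = 6.612 × 10^-3 A.
0.930 × 6.612 × 10^-3 A = 6.149 × 10^-3 A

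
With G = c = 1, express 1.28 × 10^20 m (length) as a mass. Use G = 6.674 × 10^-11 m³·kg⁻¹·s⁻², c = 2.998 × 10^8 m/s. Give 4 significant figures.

Length → mass via c²/G.
1.28 × 10^20 m × (c²/G) = 1.724 × 10^47 kg

1.724 × 10^47 kg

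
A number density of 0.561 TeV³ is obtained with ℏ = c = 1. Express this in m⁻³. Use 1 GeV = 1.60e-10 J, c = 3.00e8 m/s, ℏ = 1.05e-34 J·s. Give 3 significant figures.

7.35e55 m⁻³

Number density is [L]⁻³ = [E]³/(ℏc)³.
1 GeV³ → 1/(ℏc)³ × (1 GeV in J)³ = 1.31e47 m⁻³.
Convert the energy scale: 0.561 TeV³ = 5.61e8 GeV³.
Result: 5.61e8 × 1.31e47 = 7.35e55 m⁻³.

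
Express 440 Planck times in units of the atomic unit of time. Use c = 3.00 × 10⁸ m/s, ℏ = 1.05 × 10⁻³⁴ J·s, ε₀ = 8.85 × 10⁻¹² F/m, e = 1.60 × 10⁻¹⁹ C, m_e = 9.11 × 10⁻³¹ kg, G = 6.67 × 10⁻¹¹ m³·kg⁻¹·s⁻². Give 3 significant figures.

9.85 × 10⁻²⁵

Planck time: t_P = √(ℏG/c⁵) = 5.37 × 10⁻⁴⁴ s
atomic unit of time: τ_au = (4πε₀)²ℏ³/(m_e e⁴) = 2.40 × 10⁻¹⁷ s
440 × 5.37 × 10⁻⁴⁴ / 2.40 × 10⁻¹⁷ = 9.85 × 10⁻²⁵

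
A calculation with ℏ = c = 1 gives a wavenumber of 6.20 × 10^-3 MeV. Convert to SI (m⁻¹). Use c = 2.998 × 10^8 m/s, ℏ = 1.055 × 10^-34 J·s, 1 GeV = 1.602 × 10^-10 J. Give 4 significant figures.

Inverse length is [E]/(ℏc).
1 GeV → 1/(ℏc) × (1 GeV in J) = 5.065 × 10^15 m⁻¹.
Convert the energy scale: 6.20 × 10^-3 MeV = 6.20 × 10^-6 GeV.
Result: 6.20 × 10^-6 × 5.065 × 10^15 = 3.140 × 10^10 m⁻¹.

3.140 × 10^10 m⁻¹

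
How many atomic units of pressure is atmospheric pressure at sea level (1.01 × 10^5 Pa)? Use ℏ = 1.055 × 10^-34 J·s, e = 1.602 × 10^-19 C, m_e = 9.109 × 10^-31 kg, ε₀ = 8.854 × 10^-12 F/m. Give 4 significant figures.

atomic unit of pressure: P_au = E_h/a₀³ = m_e⁴e¹⁰/((4πε₀)⁵ℏ⁸) = 2.929 × 10^13 Pa.
1.01 × 10^5 / 2.929 × 10^13 = 3.448 × 10^-9

3.448 × 10^-9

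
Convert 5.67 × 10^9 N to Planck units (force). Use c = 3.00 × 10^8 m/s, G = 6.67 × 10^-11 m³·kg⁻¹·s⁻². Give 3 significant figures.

Planck force: F_P = c⁴/G = 1.21 × 10^44 N.
5.67 × 10^9 / 1.21 × 10^44 = 4.67 × 10^-35

4.67 × 10^-35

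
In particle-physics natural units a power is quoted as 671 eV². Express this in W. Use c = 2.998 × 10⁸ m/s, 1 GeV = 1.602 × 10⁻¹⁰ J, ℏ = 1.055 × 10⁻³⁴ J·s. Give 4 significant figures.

0.1632 W

Power is [E]/[T] = [E]²/ℏ.
1 GeV² → 1/ℏ × (1 GeV in J)² = 2.433 × 10¹⁴ W.
Convert the energy scale: 671 eV² = 6.71 × 10⁻¹⁶ GeV².
Result: 6.71 × 10⁻¹⁶ × 2.433 × 10¹⁴ = 0.1632 W.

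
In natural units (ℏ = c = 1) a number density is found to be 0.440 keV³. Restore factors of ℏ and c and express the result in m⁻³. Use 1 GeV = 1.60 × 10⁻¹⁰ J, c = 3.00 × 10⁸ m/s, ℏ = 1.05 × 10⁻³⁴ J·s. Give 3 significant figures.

5.77 × 10²⁸ m⁻³

Number density is [L]⁻³ = [E]³/(ℏc)³.
1 GeV³ → 1/(ℏc)³ × (1 GeV in J)³ = 1.31 × 10⁴⁷ m⁻³.
Convert the energy scale: 0.440 keV³ = 4.40 × 10⁻¹⁹ GeV³.
Result: 4.40 × 10⁻¹⁹ × 1.31 × 10⁴⁷ = 5.77 × 10²⁸ m⁻³.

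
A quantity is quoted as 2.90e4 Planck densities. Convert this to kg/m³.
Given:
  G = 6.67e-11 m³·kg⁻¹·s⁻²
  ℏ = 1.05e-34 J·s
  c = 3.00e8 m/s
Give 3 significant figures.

One Planck density: ρ_P = c⁵/(ℏG²) = 5.20e96 kg/m³.
2.90e4 × 5.20e96 kg/m³ = 1.51e101 kg/m³

1.51e101 kg/m³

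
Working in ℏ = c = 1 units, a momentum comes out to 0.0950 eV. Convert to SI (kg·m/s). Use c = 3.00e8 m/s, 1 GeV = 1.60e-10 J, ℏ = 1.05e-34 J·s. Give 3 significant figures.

5.07e-29 kg·m/s

Momentum is [E]/c; divide by c.
1 GeV → 1/c × (1 GeV in J) = 5.33e-19 kg·m/s.
Convert the energy scale: 0.0950 eV = 9.50e-11 GeV.
Result: 9.50e-11 × 5.33e-19 = 5.07e-29 kg·m/s.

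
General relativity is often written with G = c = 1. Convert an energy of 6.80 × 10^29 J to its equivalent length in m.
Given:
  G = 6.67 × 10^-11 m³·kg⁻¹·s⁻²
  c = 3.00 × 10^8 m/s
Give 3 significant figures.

Energy → length via G/c⁴.
6.80 × 10^29 J × (G/c⁴) = 5.60 × 10^-15 m

5.60 × 10^-15 m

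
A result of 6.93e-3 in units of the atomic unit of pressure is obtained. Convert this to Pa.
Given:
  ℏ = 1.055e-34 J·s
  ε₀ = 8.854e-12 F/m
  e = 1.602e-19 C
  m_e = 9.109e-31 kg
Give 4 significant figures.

2.030e11 Pa

One atomic unit of pressure: P_au = E_h/a₀³ = m_e⁴e¹⁰/((4πε₀)⁵ℏ⁸) = 2.929e13 Pa.
6.93e-3 × 2.929e13 Pa = 2.030e11 Pa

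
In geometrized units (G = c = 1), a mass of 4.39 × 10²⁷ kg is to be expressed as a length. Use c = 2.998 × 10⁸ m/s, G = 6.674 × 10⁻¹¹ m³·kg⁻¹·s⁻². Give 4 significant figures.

3.260 m

In G = c = 1 units mass has dimensions of length; the conversion factor is G/c².
4.39 × 10²⁷ kg × (G/c²) = 3.260 m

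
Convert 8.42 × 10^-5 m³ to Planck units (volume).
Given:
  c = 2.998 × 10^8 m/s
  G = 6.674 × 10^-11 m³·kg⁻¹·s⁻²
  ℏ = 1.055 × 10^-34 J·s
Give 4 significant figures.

Planck volume: V_P = (ℏG/c³)^(3/2) = 4.224 × 10^-105 m³.
8.42 × 10^-5 / 4.224 × 10^-105 = 1.993 × 10^100

1.993 × 10^100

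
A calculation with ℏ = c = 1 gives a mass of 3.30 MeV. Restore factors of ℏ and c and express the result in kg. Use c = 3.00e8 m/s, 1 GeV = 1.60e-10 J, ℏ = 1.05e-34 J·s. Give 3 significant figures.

Mass is [E]/c²; divide by c².
1 GeV → 1/c² × (1 GeV in J) = 1.78e-27 kg.
Convert the energy scale: 3.30 MeV = 3.30e-3 GeV.
Result: 3.30e-3 × 1.78e-27 = 5.87e-30 kg.

5.87e-30 kg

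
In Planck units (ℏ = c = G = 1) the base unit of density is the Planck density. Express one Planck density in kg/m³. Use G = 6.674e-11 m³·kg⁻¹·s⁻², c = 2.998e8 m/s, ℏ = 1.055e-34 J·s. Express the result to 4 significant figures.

5.154e96 kg/m³

ρ_P = c⁵/(ℏG²)
  = 2.422e42 / 4.699e-55
  = 5.154e96 kg/m³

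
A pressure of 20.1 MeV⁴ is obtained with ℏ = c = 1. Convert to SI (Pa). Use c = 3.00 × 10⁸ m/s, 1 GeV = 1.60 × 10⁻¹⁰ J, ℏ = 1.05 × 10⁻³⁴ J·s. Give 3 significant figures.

4.21 × 10²⁶ Pa

Pressure is [E]/[L]³ = [E]⁴/(ℏc)³.
1 GeV⁴ → 1/(ℏc)³ × (1 GeV in J)⁴ = 2.10 × 10³⁷ Pa.
Convert the energy scale: 20.1 MeV⁴ = 2.01 × 10⁻¹¹ GeV⁴.
Result: 2.01 × 10⁻¹¹ × 2.10 × 10³⁷ = 4.21 × 10²⁶ Pa.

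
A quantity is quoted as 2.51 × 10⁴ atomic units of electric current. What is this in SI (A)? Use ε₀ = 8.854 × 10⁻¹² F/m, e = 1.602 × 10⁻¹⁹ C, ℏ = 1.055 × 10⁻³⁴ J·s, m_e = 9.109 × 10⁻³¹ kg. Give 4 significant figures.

One atomic unit of electric current: I_au = e E_h/ℏ = m_e e⁵/((4πε₀)²ℏ³) = 6.612 × 10⁻³ A.
2.51 × 10⁴ × 6.612 × 10⁻³ A = 166 A

166 A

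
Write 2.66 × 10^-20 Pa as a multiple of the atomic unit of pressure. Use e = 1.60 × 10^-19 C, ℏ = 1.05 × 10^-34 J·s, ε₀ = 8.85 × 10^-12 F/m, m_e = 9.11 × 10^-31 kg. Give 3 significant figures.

8.83 × 10^-34

atomic unit of pressure: P_au = E_h/a₀³ = m_e⁴e¹⁰/((4πε₀)⁵ℏ⁸) = 3.01 × 10^13 Pa.
2.66 × 10^-20 / 3.01 × 10^13 = 8.83 × 10^-34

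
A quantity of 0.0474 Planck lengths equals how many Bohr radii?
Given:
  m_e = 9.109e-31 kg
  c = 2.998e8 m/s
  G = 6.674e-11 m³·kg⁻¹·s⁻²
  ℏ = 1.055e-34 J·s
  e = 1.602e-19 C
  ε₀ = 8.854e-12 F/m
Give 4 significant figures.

Planck length: ℓ_P = √(ℏG/c³) = 1.616e-35 m
Bohr radius: a₀ = 4πε₀ℏ²/(m_e e²) = 5.297e-11 m
0.0474 × 1.616e-35 / 5.297e-11 = 1.446e-26

1.446e-26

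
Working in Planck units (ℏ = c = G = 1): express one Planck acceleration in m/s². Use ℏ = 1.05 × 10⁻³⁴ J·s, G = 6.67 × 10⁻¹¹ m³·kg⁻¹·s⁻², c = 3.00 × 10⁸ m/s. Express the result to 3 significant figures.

5.59 × 10⁵¹ m/s²

The unique combination of the constants set to 1 with dimensions of acceleration is a_P = √(c⁷/(ℏG)).
  = √(3.12 × 10¹⁰³)
  = 5.59 × 10⁵¹ m/s²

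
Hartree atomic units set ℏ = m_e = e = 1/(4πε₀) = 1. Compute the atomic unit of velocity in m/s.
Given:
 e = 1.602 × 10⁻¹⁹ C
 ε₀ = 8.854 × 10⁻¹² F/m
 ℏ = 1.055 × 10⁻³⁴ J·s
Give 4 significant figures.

2.186 × 10⁶ m/s

From ℏ = m_e = e = 1/(4πε₀) = 1 the velocity scale is v_au = e²/(4πε₀ℏ).
  = 2.566 × 10⁻³⁸ / 1.174 × 10⁻⁴⁴
  = 2.186 × 10⁶ m/s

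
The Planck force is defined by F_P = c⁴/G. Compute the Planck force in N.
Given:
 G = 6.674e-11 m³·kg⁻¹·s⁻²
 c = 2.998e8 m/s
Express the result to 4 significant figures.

F_P = c⁴/G
  = 8.078e33 / 6.674e-11
  = 1.210e44 N

1.210e44 N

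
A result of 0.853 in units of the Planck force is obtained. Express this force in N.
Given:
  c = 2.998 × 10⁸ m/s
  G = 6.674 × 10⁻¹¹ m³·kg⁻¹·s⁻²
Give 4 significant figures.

1.032 × 10⁴⁴ N

One Planck force: F_P = c⁴/G = 1.210 × 10⁴⁴ N.
0.853 × 1.210 × 10⁴⁴ N = 1.032 × 10⁴⁴ N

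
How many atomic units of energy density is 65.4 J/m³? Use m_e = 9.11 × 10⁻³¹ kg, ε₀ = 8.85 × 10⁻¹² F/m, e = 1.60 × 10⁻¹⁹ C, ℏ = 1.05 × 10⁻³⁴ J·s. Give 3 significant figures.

2.17 × 10⁻¹²

atomic unit of energy density: u_au = E_h/a₀³ = m_e⁴e¹⁰/((4πε₀)⁵ℏ⁸) = 3.01 × 10¹³ J/m³.
65.4 / 3.01 × 10¹³ = 2.17 × 10⁻¹²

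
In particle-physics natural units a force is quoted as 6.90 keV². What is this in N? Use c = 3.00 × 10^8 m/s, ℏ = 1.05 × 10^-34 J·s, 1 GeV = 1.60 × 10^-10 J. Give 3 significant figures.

5.61 × 10^-6 N

Force is [E]/[L] = [E]²/(ℏc); restore (ℏc)⁻¹.
1 GeV² → 1/(ℏc) × (1 GeV in J)² = 8.13 × 10^5 N.
Convert the energy scale: 6.90 keV² = 6.90 × 10^-12 GeV².
Result: 6.90 × 10^-12 × 8.13 × 10^5 = 5.61 × 10^-6 N.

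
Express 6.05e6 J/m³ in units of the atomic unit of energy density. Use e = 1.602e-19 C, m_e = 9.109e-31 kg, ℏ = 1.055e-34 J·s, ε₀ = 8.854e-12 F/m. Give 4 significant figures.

2.065e-7

atomic unit of energy density: u_au = E_h/a₀³ = m_e⁴e¹⁰/((4πε₀)⁵ℏ⁸) = 2.929e13 J/m³.
6.05e6 / 2.929e13 = 2.065e-7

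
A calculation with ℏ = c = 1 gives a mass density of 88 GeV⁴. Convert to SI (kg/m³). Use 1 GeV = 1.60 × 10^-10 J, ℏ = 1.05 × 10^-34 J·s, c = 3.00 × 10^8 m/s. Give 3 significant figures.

Mass density is [E]/(c²[L]³) = [E]⁴/(ℏ³c⁵).
1 GeV⁴ → 1/(ℏ³c⁵) × (1 GeV in J)⁴ = 2.33 × 10^20 kg/m³.
Result: 88 × 2.33 × 10^20 = 2.05 × 10^22 kg/m³.

2.05 × 10^22 kg/m³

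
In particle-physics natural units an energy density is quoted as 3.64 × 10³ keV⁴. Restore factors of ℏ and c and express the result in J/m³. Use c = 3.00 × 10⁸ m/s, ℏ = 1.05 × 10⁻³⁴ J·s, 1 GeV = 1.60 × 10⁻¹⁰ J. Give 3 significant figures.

[E]/[L]³ = [E]⁴/(ℏc)³; restore (ℏc)⁻³.
1 GeV⁴ → 1/(ℏc)³ × (1 GeV in J)⁴ = 2.10 × 10³⁷ J/m³.
Convert the energy scale: 3.64 × 10³ keV⁴ = 3.64 × 10⁻²¹ GeV⁴.
Result: 3.64 × 10⁻²¹ × 2.10 × 10³⁷ = 7.63 × 10¹⁶ J/m³.

7.63 × 10¹⁶ J/m³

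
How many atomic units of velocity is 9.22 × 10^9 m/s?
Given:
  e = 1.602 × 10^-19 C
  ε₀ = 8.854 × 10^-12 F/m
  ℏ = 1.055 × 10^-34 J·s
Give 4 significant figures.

atomic unit of velocity: v_au = e²/(4πε₀ℏ) = 2.186 × 10^6 m/s.
9.22 × 10^9 / 2.186 × 10^6 = 4.217 × 10^3

4.217 × 10^3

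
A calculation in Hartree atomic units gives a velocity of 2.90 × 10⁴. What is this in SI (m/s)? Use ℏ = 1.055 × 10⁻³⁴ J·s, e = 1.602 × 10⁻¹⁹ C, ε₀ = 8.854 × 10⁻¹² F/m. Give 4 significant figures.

One atomic unit of velocity: v_au = e²/(4πε₀ℏ) = 2.186 × 10⁶ m/s.
2.90 × 10⁴ × 2.186 × 10⁶ m/s = 6.340 × 10¹⁰ m/s

6.340 × 10¹⁰ m/s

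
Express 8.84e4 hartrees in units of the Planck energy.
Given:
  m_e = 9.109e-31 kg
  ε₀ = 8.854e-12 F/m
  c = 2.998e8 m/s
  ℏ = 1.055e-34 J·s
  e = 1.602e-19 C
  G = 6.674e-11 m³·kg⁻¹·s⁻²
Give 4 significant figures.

hartree: E_h = m_e e⁴/(4πε₀ℏ)² = 4.354e-18 J
Planck energy: E_P = √(ℏc⁵/G) = 1.957e9 J
8.84e4 × 4.354e-18 / 1.957e9 = 1.967e-22

1.967e-22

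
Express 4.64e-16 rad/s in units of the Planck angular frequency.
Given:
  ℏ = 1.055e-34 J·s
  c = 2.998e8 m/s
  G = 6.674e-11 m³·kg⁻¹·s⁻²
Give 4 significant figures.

2.502e-59

Planck angular frequency: ω_P = √(c⁵/(ℏG)) = 1.855e43 rad/s.
4.64e-16 / 1.855e43 = 2.502e-59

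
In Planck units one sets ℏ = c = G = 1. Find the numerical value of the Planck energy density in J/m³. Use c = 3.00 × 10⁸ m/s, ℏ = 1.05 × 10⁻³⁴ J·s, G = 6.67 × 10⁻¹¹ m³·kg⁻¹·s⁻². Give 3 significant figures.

4.68 × 10¹¹³ J/m³

u_P = c⁷/(ℏG²)
  = 2.19 × 10⁵⁹ / 4.67 × 10⁻⁵⁵
  = 4.68 × 10¹¹³ J/m³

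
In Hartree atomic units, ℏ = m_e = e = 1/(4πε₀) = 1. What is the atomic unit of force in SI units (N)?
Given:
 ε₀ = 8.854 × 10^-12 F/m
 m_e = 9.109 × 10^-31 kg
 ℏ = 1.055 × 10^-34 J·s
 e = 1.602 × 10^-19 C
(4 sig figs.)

From ℏ = m_e = e = 1/(4πε₀) = 1 the force scale is F_au = E_h/a₀ = m_e²e⁶/((4πε₀)³ℏ⁴).
E_h = 4.354 × 10^-18 J
a₀ = 5.297 × 10^-11 m
E_h/a₀ = 8.220 × 10^-8 N

8.220 × 10^-8 N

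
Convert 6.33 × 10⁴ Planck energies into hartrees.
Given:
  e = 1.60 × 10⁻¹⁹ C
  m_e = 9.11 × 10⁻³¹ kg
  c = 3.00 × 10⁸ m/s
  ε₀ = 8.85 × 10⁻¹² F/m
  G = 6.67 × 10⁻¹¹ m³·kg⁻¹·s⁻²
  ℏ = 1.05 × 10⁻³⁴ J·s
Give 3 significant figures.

2.83 × 10³¹

Planck energy: E_P = √(ℏc⁵/G) = 1.96 × 10⁹ J
hartree: E_h = m_e e⁴/(4πε₀ℏ)² = 4.38 × 10⁻¹⁸ J
6.33 × 10⁴ × 1.96 × 10⁹ / 4.38 × 10⁻¹⁸ = 2.83 × 10³¹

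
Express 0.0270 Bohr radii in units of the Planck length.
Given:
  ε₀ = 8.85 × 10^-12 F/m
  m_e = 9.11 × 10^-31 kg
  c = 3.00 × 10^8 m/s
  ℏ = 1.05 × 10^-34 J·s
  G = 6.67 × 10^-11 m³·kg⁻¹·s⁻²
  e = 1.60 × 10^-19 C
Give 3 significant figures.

Bohr radius: a₀ = 4πε₀ℏ²/(m_e e²) = 5.26 × 10^-11 m
Planck length: ℓ_P = √(ℏG/c³) = 1.61 × 10^-35 m
0.0270 × 5.26 × 10^-11 / 1.61 × 10^-35 = 8.81 × 10^22

8.81 × 10^22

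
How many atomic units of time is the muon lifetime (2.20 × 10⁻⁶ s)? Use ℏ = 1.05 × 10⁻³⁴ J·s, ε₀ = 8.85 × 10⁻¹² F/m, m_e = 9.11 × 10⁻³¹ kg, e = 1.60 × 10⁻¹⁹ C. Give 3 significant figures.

9.17 × 10¹⁰

atomic unit of time: τ_au = (4πε₀)²ℏ³/(m_e e⁴) = 2.40 × 10⁻¹⁷ s.
2.20 × 10⁻⁶ / 2.40 × 10⁻¹⁷ = 9.17 × 10¹⁰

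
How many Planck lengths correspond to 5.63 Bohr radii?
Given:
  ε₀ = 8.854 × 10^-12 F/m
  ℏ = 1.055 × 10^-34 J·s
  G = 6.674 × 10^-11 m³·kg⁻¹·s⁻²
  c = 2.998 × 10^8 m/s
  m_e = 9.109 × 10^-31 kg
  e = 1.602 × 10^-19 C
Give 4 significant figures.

Bohr radius: a₀ = 4πε₀ℏ²/(m_e e²) = 5.297 × 10^-11 m
Planck length: ℓ_P = √(ℏG/c³) = 1.616 × 10^-35 m
5.63 × 5.297 × 10^-11 / 1.616 × 10^-35 = 1.845 × 10^25

1.845 × 10^25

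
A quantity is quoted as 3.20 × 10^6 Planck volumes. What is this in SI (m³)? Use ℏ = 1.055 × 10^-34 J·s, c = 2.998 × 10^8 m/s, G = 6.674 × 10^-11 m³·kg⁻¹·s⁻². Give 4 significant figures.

1.352 × 10^-98 m³

One Planck volume: V_P = (ℏG/c³)^(3/2) = 4.224 × 10^-105 m³.
3.20 × 10^6 × 4.224 × 10^-105 m³ = 1.352 × 10^-98 m³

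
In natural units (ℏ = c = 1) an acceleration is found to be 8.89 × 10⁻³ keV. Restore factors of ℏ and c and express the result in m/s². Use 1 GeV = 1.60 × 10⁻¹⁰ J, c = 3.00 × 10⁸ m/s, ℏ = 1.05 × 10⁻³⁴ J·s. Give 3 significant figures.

Acceleration is [L]/[T]² = c·[E]/ℏ.
1 GeV → c/ℏ × (1 GeV in J) = 4.57 × 10³² m/s².
Convert the energy scale: 8.89 × 10⁻³ keV = 8.89 × 10⁻⁹ GeV.
Result: 8.89 × 10⁻⁹ × 4.57 × 10³² = 4.06 × 10²⁴ m/s².

4.06 × 10²⁴ m/s²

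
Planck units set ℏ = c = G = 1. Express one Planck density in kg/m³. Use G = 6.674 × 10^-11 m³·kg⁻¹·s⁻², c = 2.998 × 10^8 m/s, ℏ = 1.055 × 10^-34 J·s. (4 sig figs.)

5.154 × 10^96 kg/m³

The unique combination of the constants set to 1 with dimensions of density is ρ_P = c⁵/(ℏG²).
  = 2.422 × 10^42 / 4.699 × 10^-55
  = 5.154 × 10^96 kg/m³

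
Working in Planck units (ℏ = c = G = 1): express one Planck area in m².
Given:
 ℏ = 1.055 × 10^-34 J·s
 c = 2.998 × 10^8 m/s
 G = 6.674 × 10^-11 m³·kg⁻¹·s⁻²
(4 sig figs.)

From ℏ = c = G = 1 the area scale is A_P = ℏG/c³.
  = 7.041 × 10^-45 / 2.695 × 10^25
  = 2.613 × 10^-70 m²

2.613 × 10^-70 m²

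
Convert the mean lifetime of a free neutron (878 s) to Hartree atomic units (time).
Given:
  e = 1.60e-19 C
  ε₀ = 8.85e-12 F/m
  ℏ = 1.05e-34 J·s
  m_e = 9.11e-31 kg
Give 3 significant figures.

3.66e19

atomic unit of time: τ_au = (4πε₀)²ℏ³/(m_e e⁴) = 2.40e-17 s.
878 / 2.40e-17 = 3.66e19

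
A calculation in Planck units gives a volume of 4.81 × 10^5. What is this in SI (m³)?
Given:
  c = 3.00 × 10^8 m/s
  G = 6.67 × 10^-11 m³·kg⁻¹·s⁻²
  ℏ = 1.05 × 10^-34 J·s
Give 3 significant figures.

One Planck volume: V_P = (ℏG/c³)^(3/2) = 4.18 × 10^-105 m³.
4.81 × 10^5 × 4.18 × 10^-105 m³ = 2.01 × 10^-99 m³

2.01 × 10^-99 m³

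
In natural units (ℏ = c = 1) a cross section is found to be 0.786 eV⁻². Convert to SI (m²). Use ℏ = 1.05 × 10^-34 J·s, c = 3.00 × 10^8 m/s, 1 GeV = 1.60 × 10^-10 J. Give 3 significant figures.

Area is [L]² = [E]⁻²·(ℏc)²; restore (ℏc)².
1 GeV⁻² → (ℏc)² × (1 GeV in J)⁻² = 3.88 × 10^-32 m².
Convert the energy scale: 0.786 eV⁻² = 7.86 × 10^17 GeV⁻².
Result: 7.86 × 10^17 × 3.88 × 10^-32 = 3.05 × 10^-14 m².

3.05 × 10^-14 m²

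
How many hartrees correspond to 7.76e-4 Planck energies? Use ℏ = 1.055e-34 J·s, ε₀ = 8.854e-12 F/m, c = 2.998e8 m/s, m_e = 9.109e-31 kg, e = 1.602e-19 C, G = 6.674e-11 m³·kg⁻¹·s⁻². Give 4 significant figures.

3.487e23

Planck energy: E_P = √(ℏc⁵/G) = 1.957e9 J
hartree: E_h = m_e e⁴/(4πε₀ℏ)² = 4.354e-18 J
7.76e-4 × 1.957e9 / 4.354e-18 = 3.487e23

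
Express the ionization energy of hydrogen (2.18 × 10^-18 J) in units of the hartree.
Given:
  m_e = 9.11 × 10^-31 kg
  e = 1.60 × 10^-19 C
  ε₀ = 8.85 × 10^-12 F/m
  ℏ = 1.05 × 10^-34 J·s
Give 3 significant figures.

0.498

hartree: E_h = m_e e⁴/(4πε₀ℏ)² = 4.38 × 10^-18 J.
2.18 × 10^-18 / 4.38 × 10^-18 = 0.498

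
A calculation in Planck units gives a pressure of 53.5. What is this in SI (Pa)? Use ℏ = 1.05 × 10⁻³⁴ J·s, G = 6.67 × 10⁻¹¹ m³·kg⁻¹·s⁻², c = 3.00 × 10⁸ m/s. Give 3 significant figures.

2.50 × 10¹¹⁵ Pa

One Planck pressure: p_P = c⁷/(ℏG²) = 4.68 × 10¹¹³ Pa.
53.5 × 4.68 × 10¹¹³ Pa = 2.50 × 10¹¹⁵ Pa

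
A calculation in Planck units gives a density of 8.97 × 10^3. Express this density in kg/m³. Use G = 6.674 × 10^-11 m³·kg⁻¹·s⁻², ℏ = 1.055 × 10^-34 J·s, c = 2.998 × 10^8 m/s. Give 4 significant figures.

4.623 × 10^100 kg/m³

One Planck density: ρ_P = c⁵/(ℏG²) = 5.154 × 10^96 kg/m³.
8.97 × 10^3 × 5.154 × 10^96 kg/m³ = 4.623 × 10^100 kg/m³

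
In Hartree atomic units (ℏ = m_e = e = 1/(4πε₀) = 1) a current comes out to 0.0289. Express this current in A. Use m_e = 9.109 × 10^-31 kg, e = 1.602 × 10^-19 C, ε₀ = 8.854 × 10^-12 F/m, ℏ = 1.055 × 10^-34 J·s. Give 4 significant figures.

1.911 × 10^-4 A

One atomic unit of electric current: I_au = e E_h/ℏ = m_e e⁵/((4πε₀)²ℏ³) = 6.612 × 10^-3 A.
0.0289 × 6.612 × 10^-3 A = 1.911 × 10^-4 A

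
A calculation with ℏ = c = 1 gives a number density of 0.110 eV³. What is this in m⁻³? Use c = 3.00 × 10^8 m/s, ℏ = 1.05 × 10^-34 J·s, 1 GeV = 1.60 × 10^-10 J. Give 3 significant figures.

Number density is [L]⁻³ = [E]³/(ℏc)³.
1 GeV³ → 1/(ℏc)³ × (1 GeV in J)³ = 1.31 × 10^47 m⁻³.
Convert the energy scale: 0.110 eV³ = 1.10 × 10^-28 GeV³.
Result: 1.10 × 10^-28 × 1.31 × 10^47 = 1.44 × 10^19 m⁻³.

1.44 × 10^19 m⁻³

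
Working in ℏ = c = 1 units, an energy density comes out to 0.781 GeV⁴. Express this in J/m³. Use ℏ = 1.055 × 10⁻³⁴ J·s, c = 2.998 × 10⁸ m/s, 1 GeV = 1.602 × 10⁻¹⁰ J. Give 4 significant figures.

[E]/[L]³ = [E]⁴/(ℏc)³; restore (ℏc)⁻³.
1 GeV⁴ → 1/(ℏc)³ × (1 GeV in J)⁴ = 2.082 × 10³⁷ J/m³.
Result: 0.781 × 2.082 × 10³⁷ = 1.626 × 10³⁷ J/m³.

1.626 × 10³⁷ J/m³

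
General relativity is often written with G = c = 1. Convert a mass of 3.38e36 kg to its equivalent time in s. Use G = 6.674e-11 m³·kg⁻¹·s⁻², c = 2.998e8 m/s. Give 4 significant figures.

8.372 s

Mass → time via G/c³.
3.38e36 kg × (G/c³) = 8.372 s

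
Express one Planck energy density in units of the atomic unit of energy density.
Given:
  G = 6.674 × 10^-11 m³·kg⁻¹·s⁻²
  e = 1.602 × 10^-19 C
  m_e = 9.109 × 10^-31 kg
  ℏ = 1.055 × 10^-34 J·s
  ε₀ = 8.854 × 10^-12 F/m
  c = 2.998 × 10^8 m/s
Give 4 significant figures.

1.581 × 10^100

Planck energy density: u_P = c⁷/(ℏG²) = 4.632 × 10^113 J/m³
atomic unit of energy density: u_au = E_h/a₀³ = m_e⁴e¹⁰/((4πε₀)⁵ℏ⁸) = 2.929 × 10^13 J/m³
ratio = 4.632 × 10^113 / 2.929 × 10^13 = 1.581 × 10^100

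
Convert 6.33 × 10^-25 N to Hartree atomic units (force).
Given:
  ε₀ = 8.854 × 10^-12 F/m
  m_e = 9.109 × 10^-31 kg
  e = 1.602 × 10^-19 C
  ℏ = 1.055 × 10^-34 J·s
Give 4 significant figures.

7.701 × 10^-18

atomic unit of force: F_au = E_h/a₀ = m_e²e⁶/((4πε₀)³ℏ⁴) = 8.220 × 10^-8 N.
6.33 × 10^-25 / 8.220 × 10^-8 = 7.701 × 10^-18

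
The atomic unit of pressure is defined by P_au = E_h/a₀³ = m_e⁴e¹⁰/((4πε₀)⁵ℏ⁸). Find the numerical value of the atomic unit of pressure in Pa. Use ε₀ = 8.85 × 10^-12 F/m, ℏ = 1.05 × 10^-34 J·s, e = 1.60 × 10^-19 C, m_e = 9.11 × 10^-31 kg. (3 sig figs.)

P_au = E_h/a₀³ = m_e⁴e¹⁰/((4πε₀)⁵ℏ⁸)
E_h = 4.38 × 10^-18 J
a₀ = 5.26 × 10^-11 m
E_h/a₀³ = 3.01 × 10^13 Pa

3.01 × 10^13 Pa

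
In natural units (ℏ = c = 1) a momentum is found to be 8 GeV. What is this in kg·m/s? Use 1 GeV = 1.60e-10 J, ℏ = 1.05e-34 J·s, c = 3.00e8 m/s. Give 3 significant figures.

Momentum is [E]/c; divide by c.
1 GeV → 1/c × (1 GeV in J) = 5.33e-19 kg·m/s.
Result: 8 × 5.33e-19 = 4.27e-18 kg·m/s.

4.27e-18 kg·m/s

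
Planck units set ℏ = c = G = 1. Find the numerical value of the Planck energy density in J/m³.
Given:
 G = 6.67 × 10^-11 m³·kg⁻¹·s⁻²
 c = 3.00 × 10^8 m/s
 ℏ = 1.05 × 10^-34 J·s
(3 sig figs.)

4.68 × 10^113 J/m³

Dimensional analysis gives u_P = c⁷/(ℏG²).
  = 2.19 × 10^59 / 4.67 × 10^-55
  = 4.68 × 10^113 J/m³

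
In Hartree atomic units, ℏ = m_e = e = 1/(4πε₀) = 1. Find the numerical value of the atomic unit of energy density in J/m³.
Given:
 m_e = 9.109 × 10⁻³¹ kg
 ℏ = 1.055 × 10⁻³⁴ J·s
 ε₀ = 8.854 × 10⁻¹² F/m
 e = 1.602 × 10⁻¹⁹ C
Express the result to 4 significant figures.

Dimensional analysis gives u_au = E_h/a₀³ = m_e⁴e¹⁰/((4πε₀)⁵ℏ⁸).
E_h = 4.354 × 10⁻¹⁸ J
a₀ = 5.297 × 10⁻¹¹ m
E_h/a₀³ = 2.929 × 10¹³ J/m³

2.929 × 10¹³ J/m³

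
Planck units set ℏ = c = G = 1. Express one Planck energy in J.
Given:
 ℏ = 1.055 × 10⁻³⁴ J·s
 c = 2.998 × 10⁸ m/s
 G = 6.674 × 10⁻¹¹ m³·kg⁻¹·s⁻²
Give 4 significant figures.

1.957 × 10⁹ J

The unique combination of the constants set to 1 with dimensions of energy is E_P = √(ℏc⁵/G).
  = √(3.828 × 10¹⁸)
  = 1.957 × 10⁹ J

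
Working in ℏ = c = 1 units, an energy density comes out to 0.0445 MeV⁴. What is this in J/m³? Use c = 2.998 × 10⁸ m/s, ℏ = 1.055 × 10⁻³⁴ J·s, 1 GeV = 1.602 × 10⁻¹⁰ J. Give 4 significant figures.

9.263 × 10²³ J/m³

[E]/[L]³ = [E]⁴/(ℏc)³; restore (ℏc)⁻³.
1 GeV⁴ → 1/(ℏc)³ × (1 GeV in J)⁴ = 2.082 × 10³⁷ J/m³.
Convert the energy scale: 0.0445 MeV⁴ = 4.45 × 10⁻¹⁴ GeV⁴.
Result: 4.45 × 10⁻¹⁴ × 2.082 × 10³⁷ = 9.263 × 10²³ J/m³.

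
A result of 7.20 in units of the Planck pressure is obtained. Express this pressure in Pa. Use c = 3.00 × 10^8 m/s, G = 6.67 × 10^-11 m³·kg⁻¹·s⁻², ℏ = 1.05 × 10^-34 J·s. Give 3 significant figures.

One Planck pressure: p_P = c⁷/(ℏG²) = 4.68 × 10^113 Pa.
7.20 × 4.68 × 10^113 Pa = 3.37 × 10^114 Pa

3.37 × 10^114 Pa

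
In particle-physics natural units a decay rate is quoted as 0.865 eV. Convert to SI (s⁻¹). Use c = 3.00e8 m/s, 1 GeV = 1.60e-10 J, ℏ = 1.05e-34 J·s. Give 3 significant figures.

A rate is [E]/ℏ; divide by ℏ.
1 GeV → 1/ℏ × (1 GeV in J) = 1.52e24 s⁻¹.
Convert the energy scale: 0.865 eV = 8.65e-10 GeV.
Result: 8.65e-10 × 1.52e24 = 1.32e15 s⁻¹.

1.32e15 s⁻¹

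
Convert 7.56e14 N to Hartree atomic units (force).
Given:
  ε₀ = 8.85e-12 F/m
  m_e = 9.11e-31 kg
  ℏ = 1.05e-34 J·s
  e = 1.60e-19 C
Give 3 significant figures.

atomic unit of force: F_au = E_h/a₀ = m_e²e⁶/((4πε₀)³ℏ⁴) = 8.33e-8 N.
7.56e14 / 8.33e-8 = 9.08e21

9.08e21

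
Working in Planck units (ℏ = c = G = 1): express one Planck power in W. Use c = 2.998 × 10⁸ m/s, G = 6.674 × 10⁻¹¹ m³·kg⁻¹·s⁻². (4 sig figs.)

3.629 × 10⁵² W

The unique combination of the constants set to 1 with dimensions of power is P_P = c⁵/G.
  = 2.422 × 10⁴² / 6.674 × 10⁻¹¹
  = 3.629 × 10⁵² W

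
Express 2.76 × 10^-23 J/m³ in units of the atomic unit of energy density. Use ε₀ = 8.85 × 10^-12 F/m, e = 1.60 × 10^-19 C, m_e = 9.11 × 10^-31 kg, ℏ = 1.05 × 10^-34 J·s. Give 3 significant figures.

9.16 × 10^-37

atomic unit of energy density: u_au = E_h/a₀³ = m_e⁴e¹⁰/((4πε₀)⁵ℏ⁸) = 3.01 × 10^13 J/m³.
2.76 × 10^-23 / 3.01 × 10^13 = 9.16 × 10^-37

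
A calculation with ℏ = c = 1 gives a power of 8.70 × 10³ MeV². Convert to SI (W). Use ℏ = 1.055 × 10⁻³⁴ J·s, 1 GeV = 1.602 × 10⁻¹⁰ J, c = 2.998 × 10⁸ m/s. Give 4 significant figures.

Power is [E]/[T] = [E]²/ℏ.
1 GeV² → 1/ℏ × (1 GeV in J)² = 2.433 × 10¹⁴ W.
Convert the energy scale: 8.70 × 10³ MeV² = 8.70 × 10⁻³ GeV².
Result: 8.70 × 10⁻³ × 2.433 × 10¹⁴ = 2.116 × 10¹² W.

2.116 × 10¹² W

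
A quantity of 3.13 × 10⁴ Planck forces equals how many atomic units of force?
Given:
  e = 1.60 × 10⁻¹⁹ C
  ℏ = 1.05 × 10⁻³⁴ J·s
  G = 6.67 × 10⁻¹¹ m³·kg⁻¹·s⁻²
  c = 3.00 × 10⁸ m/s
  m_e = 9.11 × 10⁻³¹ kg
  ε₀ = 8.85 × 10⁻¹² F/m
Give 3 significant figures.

4.56 × 10⁵⁵

Planck force: F_P = c⁴/G = 1.21 × 10⁴⁴ N
atomic unit of force: F_au = E_h/a₀ = m_e²e⁶/((4πε₀)³ℏ⁴) = 8.33 × 10⁻⁸ N
3.13 × 10⁴ × 1.21 × 10⁴⁴ / 8.33 × 10⁻⁸ = 4.56 × 10⁵⁵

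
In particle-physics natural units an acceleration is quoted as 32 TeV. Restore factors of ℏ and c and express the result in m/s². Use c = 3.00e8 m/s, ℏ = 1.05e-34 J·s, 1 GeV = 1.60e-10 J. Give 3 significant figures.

Acceleration is [L]/[T]² = c·[E]/ℏ.
1 GeV → c/ℏ × (1 GeV in J) = 4.57e32 m/s².
Convert the energy scale: 32 TeV = 3.20e4 GeV.
Result: 3.20e4 × 4.57e32 = 1.46e37 m/s².

1.46e37 m/s²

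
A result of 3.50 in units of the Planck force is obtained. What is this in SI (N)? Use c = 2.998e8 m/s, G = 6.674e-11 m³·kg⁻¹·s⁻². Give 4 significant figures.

One Planck force: F_P = c⁴/G = 1.210e44 N.
3.50 × 1.210e44 N = 4.237e44 N

4.237e44 N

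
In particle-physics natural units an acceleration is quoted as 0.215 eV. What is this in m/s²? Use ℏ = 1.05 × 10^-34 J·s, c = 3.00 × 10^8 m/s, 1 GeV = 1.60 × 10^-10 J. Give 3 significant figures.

Acceleration is [L]/[T]² = c·[E]/ℏ.
1 GeV → c/ℏ × (1 GeV in J) = 4.57 × 10^32 m/s².
Convert the energy scale: 0.215 eV = 2.15 × 10^-10 GeV.
Result: 2.15 × 10^-10 × 4.57 × 10^32 = 9.83 × 10^22 m/s².

9.83 × 10^22 m/s²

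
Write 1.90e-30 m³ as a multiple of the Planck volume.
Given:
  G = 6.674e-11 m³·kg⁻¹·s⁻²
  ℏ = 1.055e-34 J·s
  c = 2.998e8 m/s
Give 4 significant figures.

Planck volume: V_P = (ℏG/c³)^(3/2) = 4.224e-105 m³.
1.90e-30 / 4.224e-105 = 4.498e74

4.498e74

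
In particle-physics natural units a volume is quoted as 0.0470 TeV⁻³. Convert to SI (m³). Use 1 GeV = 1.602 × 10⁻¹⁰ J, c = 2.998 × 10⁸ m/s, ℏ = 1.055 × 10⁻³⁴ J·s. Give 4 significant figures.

Volume is [L]³ = [E]⁻³·(ℏc)³.
1 GeV⁻³ → (ℏc)³ × (1 GeV in J)⁻³ = 7.696 × 10⁻⁴⁸ m³.
Convert the energy scale: 0.0470 TeV⁻³ = 4.70 × 10⁻¹¹ GeV⁻³.
Result: 4.70 × 10⁻¹¹ × 7.696 × 10⁻⁴⁸ = 3.617 × 10⁻⁵⁸ m³.

3.617 × 10⁻⁵⁸ m³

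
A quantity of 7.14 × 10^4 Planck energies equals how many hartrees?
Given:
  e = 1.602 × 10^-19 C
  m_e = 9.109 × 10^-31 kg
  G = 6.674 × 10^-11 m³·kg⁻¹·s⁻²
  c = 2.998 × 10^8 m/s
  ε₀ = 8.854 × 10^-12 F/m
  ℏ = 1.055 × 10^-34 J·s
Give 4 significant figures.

Planck energy: E_P = √(ℏc⁵/G) = 1.957 × 10^9 J
hartree: E_h = m_e e⁴/(4πε₀ℏ)² = 4.354 × 10^-18 J
7.14 × 10^4 × 1.957 × 10^9 / 4.354 × 10^-18 = 3.208 × 10^31

3.208 × 10^31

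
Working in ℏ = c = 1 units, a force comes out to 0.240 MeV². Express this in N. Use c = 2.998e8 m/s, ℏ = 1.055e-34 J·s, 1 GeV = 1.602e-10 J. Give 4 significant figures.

Force is [E]/[L] = [E]²/(ℏc); restore (ℏc)⁻¹.
1 GeV² → 1/(ℏc) × (1 GeV in J)² = 8.114e5 N.
Convert the energy scale: 0.240 MeV² = 2.40e-7 GeV².
Result: 2.40e-7 × 8.114e5 = 0.1947 N.

0.1947 N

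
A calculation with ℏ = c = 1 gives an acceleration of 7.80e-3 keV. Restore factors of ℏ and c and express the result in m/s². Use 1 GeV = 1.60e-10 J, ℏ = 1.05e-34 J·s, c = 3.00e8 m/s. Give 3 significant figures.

3.57e24 m/s²

Acceleration is [L]/[T]² = c·[E]/ℏ.
1 GeV → c/ℏ × (1 GeV in J) = 4.57e32 m/s².
Convert the energy scale: 7.80e-3 keV = 7.80e-9 GeV.
Result: 7.80e-9 × 4.57e32 = 3.57e24 m/s².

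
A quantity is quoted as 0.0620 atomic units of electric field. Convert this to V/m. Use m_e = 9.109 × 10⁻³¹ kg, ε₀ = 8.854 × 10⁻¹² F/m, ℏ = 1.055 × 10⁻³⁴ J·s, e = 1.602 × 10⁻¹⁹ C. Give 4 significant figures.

One atomic unit of electric field: E_au = E_h/(e a₀) = m_e²e⁵/((4πε₀)³ℏ⁴) = 5.131 × 10¹¹ V/m.
0.0620 × 5.131 × 10¹¹ V/m = 3.181 × 10¹⁰ V/m

3.181 × 10¹⁰ V/m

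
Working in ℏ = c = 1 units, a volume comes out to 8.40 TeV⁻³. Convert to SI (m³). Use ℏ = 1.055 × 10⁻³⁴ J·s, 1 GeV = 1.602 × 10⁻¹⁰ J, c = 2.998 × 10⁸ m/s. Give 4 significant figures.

6.465 × 10⁻⁵⁶ m³

Volume is [L]³ = [E]⁻³·(ℏc)³.
1 GeV⁻³ → (ℏc)³ × (1 GeV in J)⁻³ = 7.696 × 10⁻⁴⁸ m³.
Convert the energy scale: 8.40 TeV⁻³ = 8.40 × 10⁻⁹ GeV⁻³.
Result: 8.40 × 10⁻⁹ × 7.696 × 10⁻⁴⁸ = 6.465 × 10⁻⁵⁶ m³.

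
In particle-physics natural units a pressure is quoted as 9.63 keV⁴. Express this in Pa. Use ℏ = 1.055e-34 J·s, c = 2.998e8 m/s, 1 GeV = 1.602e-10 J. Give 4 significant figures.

2.005e14 Pa

Pressure is [E]/[L]³ = [E]⁴/(ℏc)³.
1 GeV⁴ → 1/(ℏc)³ × (1 GeV in J)⁴ = 2.082e37 Pa.
Convert the energy scale: 9.63 keV⁴ = 9.63e-24 GeV⁴.
Result: 9.63e-24 × 2.082e37 = 2.005e14 Pa.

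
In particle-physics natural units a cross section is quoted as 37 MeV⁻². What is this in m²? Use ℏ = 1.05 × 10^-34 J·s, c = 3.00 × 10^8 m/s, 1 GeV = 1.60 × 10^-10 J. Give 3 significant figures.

1.43 × 10^-24 m²

Area is [L]² = [E]⁻²·(ℏc)²; restore (ℏc)².
1 GeV⁻² → (ℏc)² × (1 GeV in J)⁻² = 3.88 × 10^-32 m².
Convert the energy scale: 37 MeV⁻² = 3.70 × 10^7 GeV⁻².
Result: 3.70 × 10^7 × 3.88 × 10^-32 = 1.43 × 10^-24 m².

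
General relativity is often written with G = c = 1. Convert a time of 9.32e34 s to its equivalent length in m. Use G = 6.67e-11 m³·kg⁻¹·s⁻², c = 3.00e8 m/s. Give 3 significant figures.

Time → length via c.
9.32e34 s × (c) = 2.80e43 m

2.80e43 m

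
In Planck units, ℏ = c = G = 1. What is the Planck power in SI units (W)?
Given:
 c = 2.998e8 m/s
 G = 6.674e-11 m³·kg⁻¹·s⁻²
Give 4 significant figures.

3.629e52 W

Dimensional analysis gives P_P = c⁵/G.
  = 2.422e42 / 6.674e-11
  = 3.629e52 W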